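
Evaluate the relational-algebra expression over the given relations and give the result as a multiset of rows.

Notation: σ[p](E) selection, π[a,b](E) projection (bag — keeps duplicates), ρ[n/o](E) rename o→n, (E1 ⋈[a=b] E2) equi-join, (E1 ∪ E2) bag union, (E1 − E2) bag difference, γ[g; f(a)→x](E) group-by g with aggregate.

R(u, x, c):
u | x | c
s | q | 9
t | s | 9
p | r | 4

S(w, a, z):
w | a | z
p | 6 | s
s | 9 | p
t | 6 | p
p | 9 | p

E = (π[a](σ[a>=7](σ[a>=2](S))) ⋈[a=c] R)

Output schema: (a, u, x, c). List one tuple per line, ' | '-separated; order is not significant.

Row counts bottom-up:
  S → 4
  σ[a>=2](S) → 4
  σ[a>=7](σ[a>=2](S)) → 2
  π[a](σ[a>=7](σ[a>=2](S))) → 2
  R → 3
  (π[a](σ[a>=7](σ[a>=2](S))) ⋈[a=c] R) → 4

== RESULT ==
a | u | x | c
9 | s | q | 9
9 | s | q | 9
9 | t | s | 9
9 | t | s | 9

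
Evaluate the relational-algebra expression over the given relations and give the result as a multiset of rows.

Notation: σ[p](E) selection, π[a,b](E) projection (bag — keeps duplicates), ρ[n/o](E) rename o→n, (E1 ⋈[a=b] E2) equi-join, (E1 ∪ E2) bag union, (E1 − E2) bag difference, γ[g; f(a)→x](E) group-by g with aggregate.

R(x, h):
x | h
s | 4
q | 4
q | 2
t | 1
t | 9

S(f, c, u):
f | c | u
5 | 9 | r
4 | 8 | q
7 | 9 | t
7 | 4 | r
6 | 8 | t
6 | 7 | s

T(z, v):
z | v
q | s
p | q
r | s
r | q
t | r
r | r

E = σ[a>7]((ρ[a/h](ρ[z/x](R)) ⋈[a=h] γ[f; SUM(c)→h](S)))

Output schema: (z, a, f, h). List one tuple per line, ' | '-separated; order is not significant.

Subexpression sizes:
  R → 5
  ρ[z/x](R) → 5
  ρ[a/h](ρ[z/x](R)) → 5
  S → 6
  γ[f; SUM(c)→h](S) → 4
  (ρ[a/h](ρ[z/x](R)) ⋈[a=h] γ[f; SUM(c)→h](S)) → 1
  σ[a>7]((ρ[a/h](ρ[z/x](R)) ⋈[a=h] γ[f; SUM(c)→h](S))) → 1

== RESULT ==
z | a | f | h
t | 9 | 5 | 9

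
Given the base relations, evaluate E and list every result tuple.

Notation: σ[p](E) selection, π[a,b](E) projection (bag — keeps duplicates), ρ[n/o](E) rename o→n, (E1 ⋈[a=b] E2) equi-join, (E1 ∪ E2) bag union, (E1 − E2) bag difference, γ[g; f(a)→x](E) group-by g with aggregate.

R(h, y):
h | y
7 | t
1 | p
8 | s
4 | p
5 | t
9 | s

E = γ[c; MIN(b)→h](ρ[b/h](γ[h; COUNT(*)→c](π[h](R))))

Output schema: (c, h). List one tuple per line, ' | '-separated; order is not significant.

Stepwise |·|:
  R → 6
  π[h](R) → 6
  γ[h; COUNT(*)→c](π[h](R)) → 6
  ρ[b/h](γ[h; COUNT(*)→c](π[h](R))) → 6
  γ[c; MIN(b)→h](ρ[b/h](γ[h; COUNT(*)→c](π[h](R)))) → 1

== RESULT ==
c | h
1 | 1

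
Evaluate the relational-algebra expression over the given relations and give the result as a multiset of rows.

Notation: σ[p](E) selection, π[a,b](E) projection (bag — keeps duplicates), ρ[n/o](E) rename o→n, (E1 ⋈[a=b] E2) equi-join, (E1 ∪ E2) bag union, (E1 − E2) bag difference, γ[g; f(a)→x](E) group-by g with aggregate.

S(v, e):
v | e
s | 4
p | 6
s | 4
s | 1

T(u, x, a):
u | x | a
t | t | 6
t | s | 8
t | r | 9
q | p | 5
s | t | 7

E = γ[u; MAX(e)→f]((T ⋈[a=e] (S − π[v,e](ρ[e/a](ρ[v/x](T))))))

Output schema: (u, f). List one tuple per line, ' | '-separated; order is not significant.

Stepwise |·|:
  T → 5
  S → 4
  T → 5
  ρ[v/x](T) → 5
  ρ[e/a](ρ[v/x](T)) → 5
  π[v,e](ρ[e/a](ρ[v/x](T))) → 5
  (S − π[v,e](ρ[e/a](ρ[v/x](T)))) → 4
  (T ⋈[a=e] (S − π[v,e](ρ[e/a](ρ[v/x](T))))) → 1
  γ[u; MAX(e)→f]((T ⋈[a=e] (S − π[v,e](ρ[e/a](ρ[v/x](T)))))) → 1

== RESULT ==
u | f
t | 6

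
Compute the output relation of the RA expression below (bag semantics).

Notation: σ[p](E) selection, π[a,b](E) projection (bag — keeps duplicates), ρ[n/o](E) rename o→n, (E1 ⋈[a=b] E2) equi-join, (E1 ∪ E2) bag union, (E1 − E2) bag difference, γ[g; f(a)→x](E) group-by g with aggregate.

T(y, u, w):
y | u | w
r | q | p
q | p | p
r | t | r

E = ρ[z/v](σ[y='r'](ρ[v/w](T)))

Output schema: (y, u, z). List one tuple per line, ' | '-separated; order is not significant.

Stepwise |·|:
  T → 3
  ρ[v/w](T) → 3
  σ[y='r'](ρ[v/w](T)) → 2
  ρ[z/v](σ[y='r'](ρ[v/w](T))) → 2

== RESULT ==
y | u | z
r | q | p
r | t | r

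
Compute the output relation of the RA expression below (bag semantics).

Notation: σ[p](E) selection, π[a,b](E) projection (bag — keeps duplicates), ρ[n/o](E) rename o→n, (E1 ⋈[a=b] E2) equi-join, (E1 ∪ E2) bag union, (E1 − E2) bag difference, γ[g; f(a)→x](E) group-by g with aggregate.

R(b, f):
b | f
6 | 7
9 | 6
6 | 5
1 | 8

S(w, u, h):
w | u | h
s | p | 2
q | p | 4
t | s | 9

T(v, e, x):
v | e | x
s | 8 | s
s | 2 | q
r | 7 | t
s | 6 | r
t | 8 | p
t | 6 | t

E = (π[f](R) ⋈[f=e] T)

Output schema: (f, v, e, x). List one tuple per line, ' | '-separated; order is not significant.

Per-node cardinality:
  R → 4
  π[f](R) → 4
  T → 6
  (π[f](R) ⋈[f=e] T) → 5

== RESULT ==
f | v | e | x
6 | s | 6 | r
6 | t | 6 | t
7 | r | 7 | t
8 | s | 8 | s
8 | t | 8 | p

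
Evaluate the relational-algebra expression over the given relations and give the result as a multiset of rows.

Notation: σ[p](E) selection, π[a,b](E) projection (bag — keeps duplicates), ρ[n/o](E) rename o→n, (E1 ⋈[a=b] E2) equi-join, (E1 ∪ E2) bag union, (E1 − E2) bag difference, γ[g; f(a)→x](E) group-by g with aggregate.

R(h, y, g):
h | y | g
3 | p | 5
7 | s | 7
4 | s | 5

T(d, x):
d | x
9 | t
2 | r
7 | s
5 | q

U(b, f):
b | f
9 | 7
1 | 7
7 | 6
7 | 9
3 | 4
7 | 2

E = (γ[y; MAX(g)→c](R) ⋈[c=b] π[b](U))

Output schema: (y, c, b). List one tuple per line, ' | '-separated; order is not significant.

Row counts bottom-up:
  R → 3
  γ[y; MAX(g)→c](R) → 2
  U → 6
  π[b](U) → 6
  (γ[y; MAX(g)→c](R) ⋈[c=b] π[b](U)) → 3

== RESULT ==
y | c | b
s | 7 | 7
s | 7 | 7
s | 7 | 7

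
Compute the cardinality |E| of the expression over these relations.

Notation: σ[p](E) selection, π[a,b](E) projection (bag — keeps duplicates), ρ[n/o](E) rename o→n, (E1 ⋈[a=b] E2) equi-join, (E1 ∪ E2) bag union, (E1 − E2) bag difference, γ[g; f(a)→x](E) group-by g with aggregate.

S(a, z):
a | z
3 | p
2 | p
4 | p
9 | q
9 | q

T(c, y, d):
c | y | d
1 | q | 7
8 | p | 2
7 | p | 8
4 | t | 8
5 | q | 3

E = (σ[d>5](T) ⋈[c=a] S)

Per-node cardinality:
  T → 5
  σ[d>5](T) → 3
  S → 5
  (σ[d>5](T) ⋈[c=a] S) → 1

|E| = 1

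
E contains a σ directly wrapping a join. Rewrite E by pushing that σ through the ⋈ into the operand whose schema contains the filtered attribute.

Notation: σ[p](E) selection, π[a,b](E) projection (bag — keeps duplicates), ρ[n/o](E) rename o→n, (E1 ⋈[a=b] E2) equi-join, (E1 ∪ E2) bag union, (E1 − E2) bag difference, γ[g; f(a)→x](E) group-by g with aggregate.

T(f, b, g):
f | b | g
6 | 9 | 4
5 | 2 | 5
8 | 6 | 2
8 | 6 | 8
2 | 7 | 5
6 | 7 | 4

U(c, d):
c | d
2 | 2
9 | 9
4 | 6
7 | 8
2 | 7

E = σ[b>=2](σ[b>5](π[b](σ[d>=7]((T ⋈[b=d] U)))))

σ filters on d, owned by the right side.
E' = σ[b>=2](σ[b>5](π[b]((T ⋈[b=d] σ[d>=7](U)))))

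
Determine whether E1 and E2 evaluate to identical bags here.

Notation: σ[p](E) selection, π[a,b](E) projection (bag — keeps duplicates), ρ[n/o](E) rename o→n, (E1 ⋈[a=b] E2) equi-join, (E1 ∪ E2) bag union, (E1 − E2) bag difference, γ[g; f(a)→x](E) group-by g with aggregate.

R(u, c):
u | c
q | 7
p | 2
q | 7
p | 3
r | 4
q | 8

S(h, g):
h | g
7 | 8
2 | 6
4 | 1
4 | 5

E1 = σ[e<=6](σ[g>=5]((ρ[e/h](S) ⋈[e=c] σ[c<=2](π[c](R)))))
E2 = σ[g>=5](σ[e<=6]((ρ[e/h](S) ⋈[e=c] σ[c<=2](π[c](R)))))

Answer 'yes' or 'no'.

E1 stepwise |·|:
  S → 4
  ρ[e/h](S) → 4
  R → 6
  π[c](R) → 6
  σ[c<=2](π[c](R)) → 1
  (ρ[e/h](S) ⋈[e=c] σ[c<=2](π[c](R))) → 1
  σ[g>=5]((ρ[e/h](S) ⋈[e=c] σ[c<=2](π[c](R)))) → 1
  σ[e<=6](σ[g>=5]((ρ[e/h](S) ⋈[e=c] σ[c<=2](π[c](R))))) → 1
E2 stepwise |·|:
  S → 4
  ρ[e/h](S) → 4
  R → 6
  π[c](R) → 6
  σ[c<=2](π[c](R)) → 1
  (ρ[e/h](S) ⋈[e=c] σ[c<=2](π[c](R))) → 1
  σ[e<=6]((ρ[e/h](S) ⋈[e=c] σ[c<=2](π[c](R)))) → 1
  σ[g>=5](σ[e<=6]((ρ[e/h](S) ⋈[e=c] σ[c<=2](π[c](R))))) → 1

E1 and E2 produce the same multiset:
e | g | c
2 | 6 | 2

yes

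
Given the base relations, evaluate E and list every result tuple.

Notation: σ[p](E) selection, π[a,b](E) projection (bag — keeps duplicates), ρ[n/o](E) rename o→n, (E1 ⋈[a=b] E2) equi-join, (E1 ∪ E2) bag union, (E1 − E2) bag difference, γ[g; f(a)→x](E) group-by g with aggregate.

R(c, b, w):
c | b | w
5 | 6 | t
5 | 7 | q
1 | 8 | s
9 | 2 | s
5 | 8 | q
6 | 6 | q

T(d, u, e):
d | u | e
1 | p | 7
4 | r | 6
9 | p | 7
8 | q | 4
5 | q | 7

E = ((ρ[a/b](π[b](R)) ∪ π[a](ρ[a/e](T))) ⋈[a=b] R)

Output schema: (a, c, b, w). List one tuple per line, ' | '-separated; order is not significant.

Stepwise |·|:
  R → 6
  π[b](R) → 6
  ρ[a/b](π[b](R)) → 6
  T → 5
  ρ[a/e](T) → 5
  π[a](ρ[a/e](T)) → 5
  (ρ[a/b](π[b](R)) ∪ π[a](ρ[a/e](T))) → 11
  R → 6
  ((ρ[a/b](π[b](R)) ∪ π[a](ρ[a/e](T))) ⋈[a=b] R) → 15

== RESULT ==
a | c | b | w
2 | 9 | 2 | s
6 | 5 | 6 | t
6 | 5 | 6 | t
6 | 5 | 6 | t
6 | 6 | 6 | q
6 | 6 | 6 | q
6 | 6 | 6 | q
7 | 5 | 7 | q
7 | 5 | 7 | q
7 | 5 | 7 | q
7 | 5 | 7 | q
8 | 1 | 8 | s
8 | 1 | 8 | s
8 | 5 | 8 | q
8 | 5 | 8 | q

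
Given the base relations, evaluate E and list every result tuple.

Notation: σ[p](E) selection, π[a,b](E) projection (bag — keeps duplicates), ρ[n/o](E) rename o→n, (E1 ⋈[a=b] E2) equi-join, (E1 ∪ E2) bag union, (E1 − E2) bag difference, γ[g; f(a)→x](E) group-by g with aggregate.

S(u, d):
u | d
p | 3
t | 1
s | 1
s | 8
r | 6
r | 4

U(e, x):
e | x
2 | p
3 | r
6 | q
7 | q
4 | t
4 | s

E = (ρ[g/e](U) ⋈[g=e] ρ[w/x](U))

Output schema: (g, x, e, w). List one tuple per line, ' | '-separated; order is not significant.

Row counts bottom-up:
  U → 6
  ρ[g/e](U) → 6
  U → 6
  ρ[w/x](U) → 6
  (ρ[g/e](U) ⋈[g=e] ρ[w/x](U)) → 8

== RESULT ==
g | x | e | w
2 | p | 2 | p
3 | r | 3 | r
4 | s | 4 | s
4 | s | 4 | t
4 | t | 4 | s
4 | t | 4 | t
6 | q | 6 | q
7 | q | 7 | q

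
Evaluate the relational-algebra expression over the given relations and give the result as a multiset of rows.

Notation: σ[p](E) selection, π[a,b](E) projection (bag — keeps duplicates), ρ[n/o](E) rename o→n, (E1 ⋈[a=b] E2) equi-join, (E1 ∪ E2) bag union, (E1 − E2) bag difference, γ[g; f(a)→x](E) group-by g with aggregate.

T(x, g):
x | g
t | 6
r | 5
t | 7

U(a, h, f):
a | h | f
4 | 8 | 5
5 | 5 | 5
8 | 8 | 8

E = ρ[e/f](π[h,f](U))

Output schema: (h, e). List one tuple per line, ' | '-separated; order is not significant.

Per-node cardinality:
  U → 3
  π[h,f](U) → 3
  ρ[e/f](π[h,f](U)) → 3

== RESULT ==
h | e
5 | 5
8 | 5
8 | 8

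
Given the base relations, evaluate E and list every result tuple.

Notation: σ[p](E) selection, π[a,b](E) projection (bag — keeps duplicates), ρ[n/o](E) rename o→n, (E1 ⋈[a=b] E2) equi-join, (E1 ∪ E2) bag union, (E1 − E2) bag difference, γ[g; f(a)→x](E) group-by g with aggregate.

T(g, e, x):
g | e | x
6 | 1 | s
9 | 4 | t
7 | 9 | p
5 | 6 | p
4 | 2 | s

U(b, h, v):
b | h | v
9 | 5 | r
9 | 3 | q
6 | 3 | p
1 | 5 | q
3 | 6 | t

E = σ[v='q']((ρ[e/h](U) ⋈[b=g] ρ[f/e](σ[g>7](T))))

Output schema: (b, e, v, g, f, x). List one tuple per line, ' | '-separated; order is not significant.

Subexpression sizes:
  U → 5
  ρ[e/h](U) → 5
  T → 5
  σ[g>7](T) → 1
  ρ[f/e](σ[g>7](T)) → 1
  (ρ[e/h](U) ⋈[b=g] ρ[f/e](σ[g>7](T))) → 2
  σ[v='q']((ρ[e/h](U) ⋈[b=g] ρ[f/e](σ[g>7](T)))) → 1

== RESULT ==
b | e | v | g | f | x
9 | 3 | q | 9 | 4 | t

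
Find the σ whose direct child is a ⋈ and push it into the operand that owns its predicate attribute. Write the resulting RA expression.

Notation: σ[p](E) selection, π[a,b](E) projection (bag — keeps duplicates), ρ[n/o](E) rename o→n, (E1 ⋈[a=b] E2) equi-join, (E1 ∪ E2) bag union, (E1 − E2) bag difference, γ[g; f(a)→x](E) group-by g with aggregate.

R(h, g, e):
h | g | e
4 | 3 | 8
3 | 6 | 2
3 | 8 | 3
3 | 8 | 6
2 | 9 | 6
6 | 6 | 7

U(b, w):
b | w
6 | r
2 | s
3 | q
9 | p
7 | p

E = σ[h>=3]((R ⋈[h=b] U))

σ filters on h, owned by the left side.
E' = (σ[h>=3](R) ⋈[h=b] U)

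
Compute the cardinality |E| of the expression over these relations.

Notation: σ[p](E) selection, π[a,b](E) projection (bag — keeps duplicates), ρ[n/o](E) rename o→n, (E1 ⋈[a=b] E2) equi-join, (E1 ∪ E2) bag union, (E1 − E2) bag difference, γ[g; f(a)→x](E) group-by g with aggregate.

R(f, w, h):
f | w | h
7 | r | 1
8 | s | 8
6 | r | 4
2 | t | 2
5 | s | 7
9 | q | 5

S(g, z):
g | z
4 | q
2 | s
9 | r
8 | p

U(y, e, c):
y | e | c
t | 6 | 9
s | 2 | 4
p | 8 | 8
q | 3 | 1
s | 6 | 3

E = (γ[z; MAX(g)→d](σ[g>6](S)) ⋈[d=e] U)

Per-node cardinality:
  S → 4
  σ[g>6](S) → 2
  γ[z; MAX(g)→d](σ[g>6](S)) → 2
  U → 5
  (γ[z; MAX(g)→d](σ[g>6](S)) ⋈[d=e] U) → 1

|E| = 1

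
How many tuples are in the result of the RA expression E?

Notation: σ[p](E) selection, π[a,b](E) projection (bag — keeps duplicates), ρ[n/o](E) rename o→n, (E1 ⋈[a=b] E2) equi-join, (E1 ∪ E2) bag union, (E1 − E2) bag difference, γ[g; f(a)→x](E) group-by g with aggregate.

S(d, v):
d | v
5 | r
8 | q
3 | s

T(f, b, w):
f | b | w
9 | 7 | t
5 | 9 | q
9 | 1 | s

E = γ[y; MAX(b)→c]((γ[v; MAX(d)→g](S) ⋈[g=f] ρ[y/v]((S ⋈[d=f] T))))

Per-node cardinality:
  S → 3
  γ[v; MAX(d)→g](S) → 3
  S → 3
  T → 3
  (S ⋈[d=f] T) → 1
  ρ[y/v]((S ⋈[d=f] T)) → 1
  (γ[v; MAX(d)→g](S) ⋈[g=f] ρ[y/v]((S ⋈[d=f] T))) → 1
  γ[y; MAX(b)→c]((γ[v; MAX(d)→g](S) ⋈[g=f] ρ[y/v]((S ⋈[d=f] T)))) → 1

|E| = 1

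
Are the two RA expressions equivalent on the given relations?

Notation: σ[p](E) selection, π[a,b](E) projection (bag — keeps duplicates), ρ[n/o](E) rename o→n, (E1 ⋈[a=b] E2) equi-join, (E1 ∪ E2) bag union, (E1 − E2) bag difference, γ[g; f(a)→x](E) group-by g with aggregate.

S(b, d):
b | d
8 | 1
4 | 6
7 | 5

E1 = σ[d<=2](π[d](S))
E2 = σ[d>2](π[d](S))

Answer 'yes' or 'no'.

E1 stepwise |·|:
  S → 3
  π[d](S) → 3
  σ[d<=2](π[d](S)) → 1
E2 stepwise |·|:
  S → 3
  π[d](S) → 3
  σ[d>2](π[d](S)) → 2

E1 result:
d
1
E2 result:
d
5
6
Witness: (6,) appears 0× in E1 but 1× in E2.

no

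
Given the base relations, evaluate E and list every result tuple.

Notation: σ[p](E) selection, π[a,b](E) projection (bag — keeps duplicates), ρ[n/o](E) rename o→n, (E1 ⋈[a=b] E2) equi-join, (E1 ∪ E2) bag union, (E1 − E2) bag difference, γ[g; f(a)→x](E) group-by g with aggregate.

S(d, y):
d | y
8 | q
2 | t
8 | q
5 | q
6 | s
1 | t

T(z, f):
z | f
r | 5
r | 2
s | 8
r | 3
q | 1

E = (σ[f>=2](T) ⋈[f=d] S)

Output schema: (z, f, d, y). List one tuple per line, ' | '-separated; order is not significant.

Per-node cardinality:
  T → 5
  σ[f>=2](T) → 4
  S → 6
  (σ[f>=2](T) ⋈[f=d] S) → 4

== RESULT ==
z | f | d | y
r | 2 | 2 | t
r | 5 | 5 | q
s | 8 | 8 | q
s | 8 | 8 | q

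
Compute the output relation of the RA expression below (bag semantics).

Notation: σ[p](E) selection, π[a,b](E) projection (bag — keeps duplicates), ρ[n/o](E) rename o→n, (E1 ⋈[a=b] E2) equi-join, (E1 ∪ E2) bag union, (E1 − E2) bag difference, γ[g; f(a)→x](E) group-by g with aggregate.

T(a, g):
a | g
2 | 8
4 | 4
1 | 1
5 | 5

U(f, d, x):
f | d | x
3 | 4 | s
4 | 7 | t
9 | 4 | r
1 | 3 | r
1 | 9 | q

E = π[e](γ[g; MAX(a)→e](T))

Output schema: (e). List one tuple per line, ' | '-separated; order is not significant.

Stepwise |·|:
  T → 4
  γ[g; MAX(a)→e](T) → 4
  π[e](γ[g; MAX(a)→e](T)) → 4

== RESULT ==
e
1
2
4
5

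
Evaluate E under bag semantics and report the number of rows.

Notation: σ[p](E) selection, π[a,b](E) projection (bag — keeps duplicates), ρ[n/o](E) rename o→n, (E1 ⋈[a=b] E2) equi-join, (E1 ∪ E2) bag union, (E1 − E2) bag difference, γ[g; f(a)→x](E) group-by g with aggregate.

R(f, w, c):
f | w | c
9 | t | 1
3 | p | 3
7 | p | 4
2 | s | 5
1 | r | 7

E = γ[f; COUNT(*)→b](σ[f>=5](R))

Subexpression sizes:
  R → 5
  σ[f>=5](R) → 2
  γ[f; COUNT(*)→b](σ[f>=5](R)) → 2

|E| = 2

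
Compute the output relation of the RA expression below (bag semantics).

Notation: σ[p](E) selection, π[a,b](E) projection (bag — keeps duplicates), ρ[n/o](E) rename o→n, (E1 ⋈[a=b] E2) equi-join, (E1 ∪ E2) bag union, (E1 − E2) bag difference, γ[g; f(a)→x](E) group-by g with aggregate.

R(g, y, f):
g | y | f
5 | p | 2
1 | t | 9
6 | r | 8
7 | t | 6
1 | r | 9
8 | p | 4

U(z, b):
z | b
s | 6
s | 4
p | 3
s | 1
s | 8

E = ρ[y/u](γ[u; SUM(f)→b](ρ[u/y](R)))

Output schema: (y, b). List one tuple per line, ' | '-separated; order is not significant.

Stepwise |·|:
  R → 6
  ρ[u/y](R) → 6
  γ[u; SUM(f)→b](ρ[u/y](R)) → 3
  ρ[y/u](γ[u; SUM(f)→b](ρ[u/y](R))) → 3

== RESULT ==
y | b
p | 6
r | 17
t | 15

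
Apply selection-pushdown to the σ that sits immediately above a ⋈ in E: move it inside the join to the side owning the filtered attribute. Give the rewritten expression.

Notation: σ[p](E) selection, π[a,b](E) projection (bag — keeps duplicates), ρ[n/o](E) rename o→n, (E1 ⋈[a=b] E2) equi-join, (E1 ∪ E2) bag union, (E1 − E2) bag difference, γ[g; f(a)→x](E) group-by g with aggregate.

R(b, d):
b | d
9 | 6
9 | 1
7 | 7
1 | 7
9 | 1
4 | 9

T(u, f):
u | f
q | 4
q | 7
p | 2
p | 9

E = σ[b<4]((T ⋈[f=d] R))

σ filters on b, owned by the right side.
E' = (T ⋈[f=d] σ[b<4](R))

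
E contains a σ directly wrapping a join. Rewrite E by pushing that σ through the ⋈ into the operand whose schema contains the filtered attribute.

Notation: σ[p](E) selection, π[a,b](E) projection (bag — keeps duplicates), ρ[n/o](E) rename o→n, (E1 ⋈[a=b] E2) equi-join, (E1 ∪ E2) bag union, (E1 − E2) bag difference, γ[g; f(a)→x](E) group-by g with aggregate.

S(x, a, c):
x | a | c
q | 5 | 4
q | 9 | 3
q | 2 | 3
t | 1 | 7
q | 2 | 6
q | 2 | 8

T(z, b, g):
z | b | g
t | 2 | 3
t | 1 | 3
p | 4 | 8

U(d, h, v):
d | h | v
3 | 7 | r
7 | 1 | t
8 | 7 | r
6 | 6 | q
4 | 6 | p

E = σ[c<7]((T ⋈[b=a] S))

σ filters on c, owned by the right side.
E' = (T ⋈[b=a] σ[c<7](S))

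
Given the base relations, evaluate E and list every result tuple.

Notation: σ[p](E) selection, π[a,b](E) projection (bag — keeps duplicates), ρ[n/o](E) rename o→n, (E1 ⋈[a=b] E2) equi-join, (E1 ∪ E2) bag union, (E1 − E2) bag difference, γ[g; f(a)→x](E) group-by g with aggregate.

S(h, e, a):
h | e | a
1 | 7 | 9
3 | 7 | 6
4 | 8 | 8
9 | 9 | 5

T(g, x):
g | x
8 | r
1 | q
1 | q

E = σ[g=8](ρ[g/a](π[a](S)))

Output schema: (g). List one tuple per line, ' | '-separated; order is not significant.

Per-node cardinality:
  S → 4
  π[a](S) → 4
  ρ[g/a](π[a](S)) → 4
  σ[g=8](ρ[g/a](π[a](S))) → 1

== RESULT ==
g
8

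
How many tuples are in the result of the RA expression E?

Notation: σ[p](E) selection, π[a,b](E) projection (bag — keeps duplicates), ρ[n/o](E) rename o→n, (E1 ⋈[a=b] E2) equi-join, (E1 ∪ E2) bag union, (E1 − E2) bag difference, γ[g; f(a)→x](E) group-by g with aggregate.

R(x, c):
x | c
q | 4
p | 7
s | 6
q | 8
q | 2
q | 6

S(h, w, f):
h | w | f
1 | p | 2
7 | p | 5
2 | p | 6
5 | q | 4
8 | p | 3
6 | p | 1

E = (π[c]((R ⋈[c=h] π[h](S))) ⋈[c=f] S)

Subexpression sizes:
  R → 6
  S → 6
  π[h](S) → 6
  (R ⋈[c=h] π[h](S)) → 5
  π[c]((R ⋈[c=h] π[h](S))) → 5
  S → 6
  (π[c]((R ⋈[c=h] π[h](S))) ⋈[c=f] S) → 3

|E| = 3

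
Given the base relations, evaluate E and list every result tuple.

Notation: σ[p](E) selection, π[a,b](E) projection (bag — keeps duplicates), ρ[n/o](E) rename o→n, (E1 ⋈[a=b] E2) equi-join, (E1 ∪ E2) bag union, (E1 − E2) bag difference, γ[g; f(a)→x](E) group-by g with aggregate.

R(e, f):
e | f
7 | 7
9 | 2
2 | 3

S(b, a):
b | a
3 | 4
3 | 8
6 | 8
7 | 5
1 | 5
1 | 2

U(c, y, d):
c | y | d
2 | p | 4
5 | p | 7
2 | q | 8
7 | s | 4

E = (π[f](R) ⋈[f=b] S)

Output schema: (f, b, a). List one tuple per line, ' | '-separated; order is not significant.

Row counts bottom-up:
  R → 3
  π[f](R) → 3
  S → 6
  (π[f](R) ⋈[f=b] S) → 3

== RESULT ==
f | b | a
3 | 3 | 4
3 | 3 | 8
7 | 7 | 5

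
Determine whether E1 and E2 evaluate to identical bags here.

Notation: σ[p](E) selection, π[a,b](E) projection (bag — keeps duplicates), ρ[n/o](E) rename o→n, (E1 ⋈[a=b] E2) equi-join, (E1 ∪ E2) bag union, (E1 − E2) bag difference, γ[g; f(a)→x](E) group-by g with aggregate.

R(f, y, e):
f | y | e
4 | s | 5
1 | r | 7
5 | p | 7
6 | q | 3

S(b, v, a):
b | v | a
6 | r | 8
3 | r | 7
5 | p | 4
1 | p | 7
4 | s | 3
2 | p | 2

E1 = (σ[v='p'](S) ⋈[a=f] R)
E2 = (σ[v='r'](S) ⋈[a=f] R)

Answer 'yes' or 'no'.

E1 row counts bottom-up:
  S → 6
  σ[v='p'](S) → 3
  R → 4
  (σ[v='p'](S) ⋈[a=f] R) → 1
E2 row counts bottom-up:
  S → 6
  σ[v='r'](S) → 2
  R → 4
  (σ[v='r'](S) ⋈[a=f] R) → 0

E1 result:
b | v | a | f | y | e
5 | p | 4 | 4 | s | 5
E2 result:
b | v | a | f | y | e
(0 rows)
Witness: (5, 'p', 4, 4, 's', 5) appears 1× in E1 but 0× in E2.

no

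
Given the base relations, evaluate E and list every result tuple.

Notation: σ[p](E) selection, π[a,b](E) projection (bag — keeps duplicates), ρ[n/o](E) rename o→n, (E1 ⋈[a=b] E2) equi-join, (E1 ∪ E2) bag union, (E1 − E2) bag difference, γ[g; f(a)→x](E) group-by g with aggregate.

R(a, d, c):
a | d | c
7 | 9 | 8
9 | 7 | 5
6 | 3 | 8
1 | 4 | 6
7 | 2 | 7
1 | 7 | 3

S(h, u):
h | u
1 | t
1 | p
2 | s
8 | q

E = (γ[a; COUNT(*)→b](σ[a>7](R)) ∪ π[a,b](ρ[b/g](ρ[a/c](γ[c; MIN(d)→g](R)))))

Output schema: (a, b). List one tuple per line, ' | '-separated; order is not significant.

Row counts bottom-up:
  R → 6
  σ[a>7](R) → 1
  γ[a; COUNT(*)→b](σ[a>7](R)) → 1
  R → 6
  γ[c; MIN(d)→g](R) → 5
  ρ[a/c](γ[c; MIN(d)→g](R)) → 5
  ρ[b/g](ρ[a/c](γ[c; MIN(d)→g](R))) → 5
  π[a,b](ρ[b/g](ρ[a/c](γ[c; MIN(d)→g](R)))) → 5
  (γ[a; COUNT(*)→b](σ[a>7](R)) ∪ π[a,b](ρ[b/g](ρ[a/c](γ[c; MIN(d)→g](R))))) → 6

== RESULT ==
a | b
3 | 7
5 | 7
6 | 4
7 | 2
8 | 3
9 | 1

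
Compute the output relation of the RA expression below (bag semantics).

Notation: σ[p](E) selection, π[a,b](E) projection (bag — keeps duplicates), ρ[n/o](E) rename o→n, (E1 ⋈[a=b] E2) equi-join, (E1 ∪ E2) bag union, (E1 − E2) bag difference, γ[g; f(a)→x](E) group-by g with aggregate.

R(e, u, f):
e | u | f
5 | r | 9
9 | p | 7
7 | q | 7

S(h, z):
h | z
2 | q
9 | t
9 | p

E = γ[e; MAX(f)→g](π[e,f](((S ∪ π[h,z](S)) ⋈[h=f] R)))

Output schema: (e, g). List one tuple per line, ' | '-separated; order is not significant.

Per-node cardinality:
  S → 3
  S → 3
  π[h,z](S) → 3
  (S ∪ π[h,z](S)) → 6
  R → 3
  ((S ∪ π[h,z](S)) ⋈[h=f] R) → 4
  π[e,f](((S ∪ π[h,z](S)) ⋈[h=f] R)) → 4
  γ[e; MAX(f)→g](π[e,f](((S ∪ π[h,z](S)) ⋈[h=f] R))) → 1

== RESULT ==
e | g
5 | 9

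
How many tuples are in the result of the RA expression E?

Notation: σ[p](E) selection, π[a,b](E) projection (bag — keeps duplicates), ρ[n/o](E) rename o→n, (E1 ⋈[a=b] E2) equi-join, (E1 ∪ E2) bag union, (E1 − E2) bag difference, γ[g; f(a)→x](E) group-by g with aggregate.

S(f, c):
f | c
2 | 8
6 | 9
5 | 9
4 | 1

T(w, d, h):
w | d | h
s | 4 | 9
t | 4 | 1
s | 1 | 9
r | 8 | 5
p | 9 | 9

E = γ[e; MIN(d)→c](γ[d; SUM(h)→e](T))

Stepwise |·|:
  T → 5
  γ[d; SUM(h)→e](T) → 4
  γ[e; MIN(d)→c](γ[d; SUM(h)→e](T)) → 3

|E| = 3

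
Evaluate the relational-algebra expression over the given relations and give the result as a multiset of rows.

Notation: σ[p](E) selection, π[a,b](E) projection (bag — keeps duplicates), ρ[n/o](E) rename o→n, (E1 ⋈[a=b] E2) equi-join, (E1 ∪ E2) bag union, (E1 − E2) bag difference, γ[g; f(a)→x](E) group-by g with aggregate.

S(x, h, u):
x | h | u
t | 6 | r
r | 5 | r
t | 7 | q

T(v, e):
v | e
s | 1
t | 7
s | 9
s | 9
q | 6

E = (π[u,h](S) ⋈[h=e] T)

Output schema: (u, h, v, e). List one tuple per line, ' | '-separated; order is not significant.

Row counts bottom-up:
  S → 3
  π[u,h](S) → 3
  T → 5
  (π[u,h](S) ⋈[h=e] T) → 2

== RESULT ==
u | h | v | e
q | 7 | t | 7
r | 6 | q | 6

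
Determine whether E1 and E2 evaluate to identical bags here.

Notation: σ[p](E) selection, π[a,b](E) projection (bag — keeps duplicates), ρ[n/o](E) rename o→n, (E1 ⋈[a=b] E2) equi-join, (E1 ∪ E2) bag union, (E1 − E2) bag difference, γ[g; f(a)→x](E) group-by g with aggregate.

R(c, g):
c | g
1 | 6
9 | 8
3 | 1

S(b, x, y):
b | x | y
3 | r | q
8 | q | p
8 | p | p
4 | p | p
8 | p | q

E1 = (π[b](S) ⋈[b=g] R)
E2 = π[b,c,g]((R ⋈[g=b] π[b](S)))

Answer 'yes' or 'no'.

E1 row counts bottom-up:
  S → 5
  π[b](S) → 5
  R → 3
  (π[b](S) ⋈[b=g] R) → 3
E2 row counts bottom-up:
  R → 3
  S → 5
  π[b](S) → 5
  (R ⋈[g=b] π[b](S)) → 3
  π[b,c,g]((R ⋈[g=b] π[b](S))) → 3

E1 and E2 produce the same multiset:
b | c | g
8 | 9 | 8
8 | 9 | 8
8 | 9 | 8

yes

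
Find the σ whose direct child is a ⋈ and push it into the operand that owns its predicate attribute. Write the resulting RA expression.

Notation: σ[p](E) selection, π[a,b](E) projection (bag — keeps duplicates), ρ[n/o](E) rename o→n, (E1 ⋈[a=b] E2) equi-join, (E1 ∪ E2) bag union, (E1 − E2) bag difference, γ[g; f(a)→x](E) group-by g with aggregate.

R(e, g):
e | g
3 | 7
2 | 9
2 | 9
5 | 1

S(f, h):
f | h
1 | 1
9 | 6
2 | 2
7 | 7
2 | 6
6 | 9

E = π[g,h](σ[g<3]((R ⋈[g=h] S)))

σ filters on g, owned by the left side.
E' = π[g,h]((σ[g<3](R) ⋈[g=h] S))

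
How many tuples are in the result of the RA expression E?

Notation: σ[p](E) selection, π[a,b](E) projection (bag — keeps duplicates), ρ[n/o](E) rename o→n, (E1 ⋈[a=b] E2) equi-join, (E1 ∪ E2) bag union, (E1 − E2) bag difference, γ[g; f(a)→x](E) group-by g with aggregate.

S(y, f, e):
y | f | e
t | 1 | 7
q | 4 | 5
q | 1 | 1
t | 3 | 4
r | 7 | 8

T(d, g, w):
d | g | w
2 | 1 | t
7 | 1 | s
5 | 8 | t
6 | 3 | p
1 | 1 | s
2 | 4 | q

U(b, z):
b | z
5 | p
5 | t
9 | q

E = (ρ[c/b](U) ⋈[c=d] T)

Stepwise |·|:
  U → 3
  ρ[c/b](U) → 3
  T → 6
  (ρ[c/b](U) ⋈[c=d] T) → 2

|E| = 2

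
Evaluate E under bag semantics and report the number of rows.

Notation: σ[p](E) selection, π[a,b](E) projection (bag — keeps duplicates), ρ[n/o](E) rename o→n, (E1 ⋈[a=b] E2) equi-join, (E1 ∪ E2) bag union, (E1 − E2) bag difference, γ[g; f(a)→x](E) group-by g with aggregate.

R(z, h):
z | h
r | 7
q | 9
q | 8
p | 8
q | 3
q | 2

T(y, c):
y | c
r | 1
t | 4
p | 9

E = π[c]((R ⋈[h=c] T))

Stepwise |·|:
  R → 6
  T → 3
  (R ⋈[h=c] T) → 1
  π[c]((R ⋈[h=c] T)) → 1

|E| = 1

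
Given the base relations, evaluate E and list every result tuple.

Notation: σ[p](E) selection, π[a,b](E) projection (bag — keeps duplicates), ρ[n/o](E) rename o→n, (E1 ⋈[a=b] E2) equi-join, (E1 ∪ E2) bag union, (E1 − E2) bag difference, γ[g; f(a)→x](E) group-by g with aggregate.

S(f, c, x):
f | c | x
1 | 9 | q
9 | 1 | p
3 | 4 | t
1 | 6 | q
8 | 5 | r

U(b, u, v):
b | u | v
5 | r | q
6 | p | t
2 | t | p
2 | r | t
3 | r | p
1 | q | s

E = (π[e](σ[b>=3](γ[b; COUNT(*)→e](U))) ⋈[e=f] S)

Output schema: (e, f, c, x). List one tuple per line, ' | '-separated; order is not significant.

Stepwise |·|:
  U → 6
  γ[b; COUNT(*)→e](U) → 5
  σ[b>=3](γ[b; COUNT(*)→e](U)) → 3
  π[e](σ[b>=3](γ[b; COUNT(*)→e](U))) → 3
  S → 5
  (π[e](σ[b>=3](γ[b; COUNT(*)→e](U))) ⋈[e=f] S) → 6

== RESULT ==
e | f | c | x
1 | 1 | 6 | q
1 | 1 | 6 | q
1 | 1 | 6 | q
1 | 1 | 9 | q
1 | 1 | 9 | q
1 | 1 | 9 | q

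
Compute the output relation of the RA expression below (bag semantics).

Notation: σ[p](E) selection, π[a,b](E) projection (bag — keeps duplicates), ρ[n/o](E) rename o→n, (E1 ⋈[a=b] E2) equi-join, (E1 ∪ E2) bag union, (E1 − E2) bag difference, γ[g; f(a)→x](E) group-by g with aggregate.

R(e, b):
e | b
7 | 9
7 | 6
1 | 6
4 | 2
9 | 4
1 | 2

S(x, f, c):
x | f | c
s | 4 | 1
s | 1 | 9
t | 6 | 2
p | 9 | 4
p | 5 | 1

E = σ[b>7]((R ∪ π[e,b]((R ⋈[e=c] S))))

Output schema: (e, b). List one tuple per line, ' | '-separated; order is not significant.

Per-node cardinality:
  R → 6
  R → 6
  S → 5
  (R ⋈[e=c] S) → 6
  π[e,b]((R ⋈[e=c] S)) → 6
  (R ∪ π[e,b]((R ⋈[e=c] S))) → 12
  σ[b>7]((R ∪ π[e,b]((R ⋈[e=c] S)))) → 1

== RESULT ==
e | b
7 | 9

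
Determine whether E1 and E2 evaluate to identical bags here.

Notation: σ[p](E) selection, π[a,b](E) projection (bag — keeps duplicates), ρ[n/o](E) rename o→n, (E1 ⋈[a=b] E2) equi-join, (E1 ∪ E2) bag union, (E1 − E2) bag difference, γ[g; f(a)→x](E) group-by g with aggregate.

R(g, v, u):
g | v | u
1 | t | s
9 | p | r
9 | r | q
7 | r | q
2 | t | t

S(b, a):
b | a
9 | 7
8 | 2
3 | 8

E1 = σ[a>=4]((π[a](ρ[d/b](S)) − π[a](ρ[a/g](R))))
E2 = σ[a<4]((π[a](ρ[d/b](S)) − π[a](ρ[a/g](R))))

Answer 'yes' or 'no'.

E1 stepwise |·|:
  S → 3
  ρ[d/b](S) → 3
  π[a](ρ[d/b](S)) → 3
  R → 5
  ρ[a/g](R) → 5
  π[a](ρ[a/g](R)) → 5
  (π[a](ρ[d/b](S)) − π[a](ρ[a/g](R))) → 1
  σ[a>=4]((π[a](ρ[d/b](S)) − π[a](ρ[a/g](R)))) → 1
E2 stepwise |·|:
  S → 3
  ρ[d/b](S) → 3
  π[a](ρ[d/b](S)) → 3
  R → 5
  ρ[a/g](R) → 5
  π[a](ρ[a/g](R)) → 5
  (π[a](ρ[d/b](S)) − π[a](ρ[a/g](R))) → 1
  σ[a<4]((π[a](ρ[d/b](S)) − π[a](ρ[a/g](R)))) → 0

E1 result:
a
8
E2 result:
a
(0 rows)
Witness: (8,) appears 1× in E1 but 0× in E2.

no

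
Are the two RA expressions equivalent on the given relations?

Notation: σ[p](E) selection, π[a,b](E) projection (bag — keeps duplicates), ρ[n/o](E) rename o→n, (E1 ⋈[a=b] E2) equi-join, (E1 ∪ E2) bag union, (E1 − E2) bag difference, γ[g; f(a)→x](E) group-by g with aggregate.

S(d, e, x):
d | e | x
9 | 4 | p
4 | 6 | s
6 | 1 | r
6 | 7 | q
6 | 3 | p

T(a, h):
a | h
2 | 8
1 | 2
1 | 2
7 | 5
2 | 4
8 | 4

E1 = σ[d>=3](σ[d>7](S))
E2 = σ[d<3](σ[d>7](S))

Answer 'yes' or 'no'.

E1 row counts bottom-up:
  S → 5
  σ[d>7](S) → 1
  σ[d>=3](σ[d>7](S)) → 1
E2 row counts bottom-up:
  S → 5
  σ[d>7](S) → 1
  σ[d<3](σ[d>7](S)) → 0

E1 result:
d | e | x
9 | 4 | p
E2 result:
d | e | x
(0 rows)
Witness: (9, 4, 'p') appears 1× in E1 but 0× in E2.

no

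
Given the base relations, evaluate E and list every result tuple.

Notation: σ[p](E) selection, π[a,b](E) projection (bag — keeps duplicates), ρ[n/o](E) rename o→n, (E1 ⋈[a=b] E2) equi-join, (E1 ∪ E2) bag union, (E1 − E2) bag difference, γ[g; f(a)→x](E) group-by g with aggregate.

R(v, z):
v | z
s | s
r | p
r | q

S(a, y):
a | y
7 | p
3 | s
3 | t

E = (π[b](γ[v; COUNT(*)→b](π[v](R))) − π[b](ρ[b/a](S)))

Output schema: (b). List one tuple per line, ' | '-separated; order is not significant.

Stepwise |·|:
  R → 3
  π[v](R) → 3
  γ[v; COUNT(*)→b](π[v](R)) → 2
  π[b](γ[v; COUNT(*)→b](π[v](R))) → 2
  S → 3
  ρ[b/a](S) → 3
  π[b](ρ[b/a](S)) → 3
  (π[b](γ[v; COUNT(*)→b](π[v](R))) − π[b](ρ[b/a](S))) → 2

== RESULT ==
b
1
2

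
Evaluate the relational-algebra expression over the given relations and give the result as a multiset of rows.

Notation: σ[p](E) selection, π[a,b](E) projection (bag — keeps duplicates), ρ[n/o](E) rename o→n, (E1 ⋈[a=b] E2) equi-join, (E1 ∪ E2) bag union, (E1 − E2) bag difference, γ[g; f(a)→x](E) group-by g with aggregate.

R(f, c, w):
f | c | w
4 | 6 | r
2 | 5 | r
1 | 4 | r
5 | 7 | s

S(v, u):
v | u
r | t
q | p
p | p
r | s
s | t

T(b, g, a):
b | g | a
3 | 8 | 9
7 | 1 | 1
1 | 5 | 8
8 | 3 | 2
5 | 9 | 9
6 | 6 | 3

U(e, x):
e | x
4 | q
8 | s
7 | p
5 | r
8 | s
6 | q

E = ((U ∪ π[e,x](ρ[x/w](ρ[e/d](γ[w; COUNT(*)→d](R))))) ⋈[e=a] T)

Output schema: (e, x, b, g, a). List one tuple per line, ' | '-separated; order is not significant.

Subexpression sizes:
  U → 6
  R → 4
  γ[w; COUNT(*)→d](R) → 2
  ρ[e/d](γ[w; COUNT(*)→d](R)) → 2
  ρ[x/w](ρ[e/d](γ[w; COUNT(*)→d](R))) → 2
  π[e,x](ρ[x/w](ρ[e/d](γ[w; COUNT(*)→d](R)))) → 2
  (U ∪ π[e,x](ρ[x/w](ρ[e/d](γ[w; COUNT(*)→d](R))))) → 8
  T → 6
  ((U ∪ π[e,x](ρ[x/w](ρ[e/d](γ[w; COUNT(*)→d](R))))) ⋈[e=a] T) → 4

== RESULT ==
e | x | b | g | a
1 | s | 7 | 1 | 1
3 | r | 6 | 6 | 3
8 | s | 1 | 5 | 8
8 | s | 1 | 5 | 8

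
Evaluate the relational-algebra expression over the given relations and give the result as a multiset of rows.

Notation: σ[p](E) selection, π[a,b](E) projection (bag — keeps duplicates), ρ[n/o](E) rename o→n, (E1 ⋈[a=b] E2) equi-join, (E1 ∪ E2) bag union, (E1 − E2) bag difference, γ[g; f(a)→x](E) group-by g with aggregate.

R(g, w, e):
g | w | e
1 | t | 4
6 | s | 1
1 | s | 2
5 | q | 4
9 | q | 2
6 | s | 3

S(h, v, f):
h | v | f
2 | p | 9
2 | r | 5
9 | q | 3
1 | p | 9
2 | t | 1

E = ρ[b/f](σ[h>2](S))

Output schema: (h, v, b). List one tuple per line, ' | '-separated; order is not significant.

Stepwise |·|:
  S → 5
  σ[h>2](S) → 1
  ρ[b/f](σ[h>2](S)) → 1

== RESULT ==
h | v | b
9 | q | 3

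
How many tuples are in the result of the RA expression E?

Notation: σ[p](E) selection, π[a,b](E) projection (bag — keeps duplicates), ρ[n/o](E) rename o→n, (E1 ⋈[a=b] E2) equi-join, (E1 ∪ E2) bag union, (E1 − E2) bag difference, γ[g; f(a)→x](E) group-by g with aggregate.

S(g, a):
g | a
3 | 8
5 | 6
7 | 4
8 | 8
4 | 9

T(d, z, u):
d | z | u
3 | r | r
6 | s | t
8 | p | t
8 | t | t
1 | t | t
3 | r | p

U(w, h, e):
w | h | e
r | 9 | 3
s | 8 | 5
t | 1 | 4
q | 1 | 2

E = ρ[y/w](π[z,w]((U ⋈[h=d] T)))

Subexpression sizes:
  U → 4
  T → 6
  (U ⋈[h=d] T) → 4
  π[z,w]((U ⋈[h=d] T)) → 4
  ρ[y/w](π[z,w]((U ⋈[h=d] T))) → 4

|E| = 4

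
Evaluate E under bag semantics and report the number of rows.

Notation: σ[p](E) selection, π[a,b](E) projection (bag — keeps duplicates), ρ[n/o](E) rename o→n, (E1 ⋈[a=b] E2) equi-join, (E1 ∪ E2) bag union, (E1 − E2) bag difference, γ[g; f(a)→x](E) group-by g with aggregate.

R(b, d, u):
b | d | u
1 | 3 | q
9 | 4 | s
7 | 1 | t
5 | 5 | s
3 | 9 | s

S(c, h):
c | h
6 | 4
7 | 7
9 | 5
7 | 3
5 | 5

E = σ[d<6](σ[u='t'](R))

Stepwise |·|:
  R → 5
  σ[u='t'](R) → 1
  σ[d<6](σ[u='t'](R)) → 1

|E| = 1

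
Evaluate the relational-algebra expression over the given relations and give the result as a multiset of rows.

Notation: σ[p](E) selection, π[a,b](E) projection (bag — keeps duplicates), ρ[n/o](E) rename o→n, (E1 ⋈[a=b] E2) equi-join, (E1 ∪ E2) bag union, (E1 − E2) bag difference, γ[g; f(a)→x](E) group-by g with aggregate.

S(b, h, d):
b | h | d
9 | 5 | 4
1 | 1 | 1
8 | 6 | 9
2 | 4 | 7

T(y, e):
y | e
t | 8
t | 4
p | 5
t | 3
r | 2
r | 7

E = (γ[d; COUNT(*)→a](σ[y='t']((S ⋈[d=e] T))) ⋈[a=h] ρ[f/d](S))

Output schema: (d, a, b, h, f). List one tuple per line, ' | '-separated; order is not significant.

Per-node cardinality:
  S → 4
  T → 6
  (S ⋈[d=e] T) → 2
  σ[y='t']((S ⋈[d=e] T)) → 1
  γ[d; COUNT(*)→a](σ[y='t']((S ⋈[d=e] T))) → 1
  S → 4
  ρ[f/d](S) → 4
  (γ[d; COUNT(*)→a](σ[y='t']((S ⋈[d=e] T))) ⋈[a=h] ρ[f/d](S)) → 1

== RESULT ==
d | a | b | h | f
4 | 1 | 1 | 1 | 1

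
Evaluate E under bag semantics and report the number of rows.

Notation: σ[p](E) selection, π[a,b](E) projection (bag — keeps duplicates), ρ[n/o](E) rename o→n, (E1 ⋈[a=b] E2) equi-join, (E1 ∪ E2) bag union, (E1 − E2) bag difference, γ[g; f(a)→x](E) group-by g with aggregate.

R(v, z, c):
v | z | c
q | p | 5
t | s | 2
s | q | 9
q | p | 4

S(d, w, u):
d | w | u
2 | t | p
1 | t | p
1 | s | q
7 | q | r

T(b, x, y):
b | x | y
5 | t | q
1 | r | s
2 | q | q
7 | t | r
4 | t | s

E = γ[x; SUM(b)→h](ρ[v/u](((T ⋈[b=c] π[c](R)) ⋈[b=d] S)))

Row counts bottom-up:
  T → 5
  R → 4
  π[c](R) → 4
  (T ⋈[b=c] π[c](R)) → 3
  S → 4
  ((T ⋈[b=c] π[c](R)) ⋈[b=d] S) → 1
  ρ[v/u](((T ⋈[b=c] π[c](R)) ⋈[b=d] S)) → 1
  γ[x; SUM(b)→h](ρ[v/u](((T ⋈[b=c] π[c](R)) ⋈[b=d] S))) → 1

|E| = 1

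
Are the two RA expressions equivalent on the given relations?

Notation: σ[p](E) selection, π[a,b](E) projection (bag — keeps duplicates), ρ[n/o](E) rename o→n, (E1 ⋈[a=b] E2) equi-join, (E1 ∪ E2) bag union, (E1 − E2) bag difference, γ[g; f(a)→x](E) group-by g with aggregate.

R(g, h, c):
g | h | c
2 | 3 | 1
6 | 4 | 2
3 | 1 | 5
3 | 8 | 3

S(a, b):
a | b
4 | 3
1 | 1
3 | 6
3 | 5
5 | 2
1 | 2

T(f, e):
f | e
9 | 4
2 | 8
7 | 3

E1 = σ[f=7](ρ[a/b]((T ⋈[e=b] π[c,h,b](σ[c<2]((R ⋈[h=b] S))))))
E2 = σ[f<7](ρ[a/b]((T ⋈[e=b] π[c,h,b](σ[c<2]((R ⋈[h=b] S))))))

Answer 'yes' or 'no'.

E1 per-node cardinality:
  T → 3
  R → 4
  S → 6
  (R ⋈[h=b] S) → 2
  σ[c<2]((R ⋈[h=b] S)) → 1
  π[c,h,b](σ[c<2]((R ⋈[h=b] S))) → 1
  (T ⋈[e=b] π[c,h,b](σ[c<2]((R ⋈[h=b] S)))) → 1
  ρ[a/b]((T ⋈[e=b] π[c,h,b](σ[c<2]((R ⋈[h=b] S))))) → 1
  σ[f=7](ρ[a/b]((T ⋈[e=b] π[c,h,b](σ[c<2]((R ⋈[h=b] S)))))) → 1
E2 per-node cardinality:
  T → 3
  R → 4
  S → 6
  (R ⋈[h=b] S) → 2
  σ[c<2]((R ⋈[h=b] S)) → 1
  π[c,h,b](σ[c<2]((R ⋈[h=b] S))) → 1
  (T ⋈[e=b] π[c,h,b](σ[c<2]((R ⋈[h=b] S)))) → 1
  ρ[a/b]((T ⋈[e=b] π[c,h,b](σ[c<2]((R ⋈[h=b] S))))) → 1
  σ[f<7](ρ[a/b]((T ⋈[e=b] π[c,h,b](σ[c<2]((R ⋈[h=b] S)))))) → 0

E1 result:
f | e | c | h | a
7 | 3 | 1 | 3 | 3
E2 result:
f | e | c | h | a
(0 rows)
Witness: (7, 3, 1, 3, 3) appears 1× in E1 but 0× in E2.

no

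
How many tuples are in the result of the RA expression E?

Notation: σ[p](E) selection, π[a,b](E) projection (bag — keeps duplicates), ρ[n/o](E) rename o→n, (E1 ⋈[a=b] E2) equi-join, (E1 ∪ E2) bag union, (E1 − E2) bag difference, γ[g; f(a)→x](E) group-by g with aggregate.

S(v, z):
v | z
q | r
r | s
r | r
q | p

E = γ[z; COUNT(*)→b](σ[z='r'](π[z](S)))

Row counts bottom-up:
  S → 4
  π[z](S) → 4
  σ[z='r'](π[z](S)) → 2
  γ[z; COUNT(*)→b](σ[z='r'](π[z](S))) → 1

|E| = 1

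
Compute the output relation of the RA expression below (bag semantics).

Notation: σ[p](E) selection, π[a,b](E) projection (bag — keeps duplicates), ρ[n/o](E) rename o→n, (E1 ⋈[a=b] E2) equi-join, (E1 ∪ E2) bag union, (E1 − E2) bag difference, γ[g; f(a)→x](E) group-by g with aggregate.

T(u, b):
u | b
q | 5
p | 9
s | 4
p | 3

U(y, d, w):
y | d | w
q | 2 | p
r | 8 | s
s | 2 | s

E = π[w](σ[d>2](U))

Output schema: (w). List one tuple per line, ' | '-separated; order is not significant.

Stepwise |·|:
  U → 3
  σ[d>2](U) → 1
  π[w](σ[d>2](U)) → 1

== RESULT ==
w
s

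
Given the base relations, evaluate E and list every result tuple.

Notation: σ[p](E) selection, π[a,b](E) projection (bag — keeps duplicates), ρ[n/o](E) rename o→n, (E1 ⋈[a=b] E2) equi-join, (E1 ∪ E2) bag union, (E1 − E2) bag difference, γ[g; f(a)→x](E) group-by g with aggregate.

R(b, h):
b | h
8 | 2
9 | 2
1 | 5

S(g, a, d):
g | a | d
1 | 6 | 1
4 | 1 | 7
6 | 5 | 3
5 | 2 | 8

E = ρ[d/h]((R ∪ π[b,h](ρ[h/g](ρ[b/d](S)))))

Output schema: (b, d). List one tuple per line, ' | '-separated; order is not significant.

Stepwise |·|:
  R → 3
  S → 4
  ρ[b/d](S) → 4
  ρ[h/g](ρ[b/d](S)) → 4
  π[b,h](ρ[h/g](ρ[b/d](S))) → 4
  (R ∪ π[b,h](ρ[h/g](ρ[b/d](S)))) → 7
  ρ[d/h]((R ∪ π[b,h](ρ[h/g](ρ[b/d](S))))) → 7

== RESULT ==
b | d
1 | 1
1 | 5
3 | 6
7 | 4
8 | 2
8 | 5
9 | 2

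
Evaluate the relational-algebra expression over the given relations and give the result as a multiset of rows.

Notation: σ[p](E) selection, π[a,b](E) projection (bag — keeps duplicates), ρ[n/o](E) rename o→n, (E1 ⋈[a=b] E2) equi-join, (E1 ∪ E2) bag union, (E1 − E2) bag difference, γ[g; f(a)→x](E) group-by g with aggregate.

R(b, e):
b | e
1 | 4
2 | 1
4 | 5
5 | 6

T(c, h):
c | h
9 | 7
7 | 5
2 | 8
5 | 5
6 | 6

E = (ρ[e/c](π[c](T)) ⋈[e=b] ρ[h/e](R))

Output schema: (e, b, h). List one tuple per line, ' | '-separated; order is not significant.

Subexpression sizes:
  T → 5
  π[c](T) → 5
  ρ[e/c](π[c](T)) → 5
  R → 4
  ρ[h/e](R) → 4
  (ρ[e/c](π[c](T)) ⋈[e=b] ρ[h/e](R)) → 2

== RESULT ==
e | b | h
2 | 2 | 1
5 | 5 | 6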